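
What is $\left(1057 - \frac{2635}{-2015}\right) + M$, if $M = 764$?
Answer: $\frac{23690}{13} \approx 1822.3$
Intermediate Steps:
$\left(1057 - \frac{2635}{-2015}\right) + M = \left(1057 - \frac{2635}{-2015}\right) + 764 = \left(1057 - - \frac{17}{13}\right) + 764 = \left(1057 + \frac{17}{13}\right) + 764 = \frac{13758}{13} + 764 = \frac{23690}{13}$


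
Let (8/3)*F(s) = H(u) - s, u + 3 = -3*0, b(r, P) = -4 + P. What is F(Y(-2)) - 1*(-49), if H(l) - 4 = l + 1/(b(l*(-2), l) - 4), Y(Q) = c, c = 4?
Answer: 2105/44 ≈ 47.841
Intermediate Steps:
Y(Q) = 4
u = -3 (u = -3 - 3*0 = -3 + 0 = -3)
H(l) = 4 + l + 1/(-8 + l) (H(l) = 4 + (l + 1/((-4 + l) - 4)) = 4 + (l + 1/(-8 + l)) = 4 + l + 1/(-8 + l))
F(s) = 15/44 - 3*s/8 (F(s) = 3*((-31 - 3*(-4 - 3))/(-8 - 3) - s)/8 = 3*((-31 - 3*(-7))/(-11) - s)/8 = 3*(-(-31 + 21)/11 - s)/8 = 3*(-1/11*(-10) - s)/8 = 3*(10/11 - s)/8 = 15/44 - 3*s/8)
F(Y(-2)) - 1*(-49) = (15/44 - 3/8*4) - 1*(-49) = (15/44 - 3/2) + 49 = -51/44 + 49 = 2105/44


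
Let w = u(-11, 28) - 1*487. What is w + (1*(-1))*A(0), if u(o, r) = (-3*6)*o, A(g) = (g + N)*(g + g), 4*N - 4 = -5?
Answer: -289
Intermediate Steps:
N = -1/4 (N = 1 + (1/4)*(-5) = 1 - 5/4 = -1/4 ≈ -0.25000)
A(g) = 2*g*(-1/4 + g) (A(g) = (g - 1/4)*(g + g) = (-1/4 + g)*(2*g) = 2*g*(-1/4 + g))
u(o, r) = -18*o
w = -289 (w = -18*(-11) - 1*487 = 198 - 487 = -289)
w + (1*(-1))*A(0) = -289 + (1*(-1))*((1/2)*0*(-1 + 4*0)) = -289 - 0*(-1 + 0)/2 = -289 - 0*(-1)/2 = -289 - 1*0 = -289 + 0 = -289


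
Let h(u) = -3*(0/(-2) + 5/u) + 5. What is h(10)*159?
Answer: 1113/2 ≈ 556.50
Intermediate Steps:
h(u) = 5 - 15/u (h(u) = -3*(0*(-½) + 5/u) + 5 = -3*(0 + 5/u) + 5 = -15/u + 5 = 5 - 15/u)
h(10)*159 = (5 - 15/10)*159 = (5 - 15*⅒)*159 = (5 - 3/2)*159 = (7/2)*159 = 1113/2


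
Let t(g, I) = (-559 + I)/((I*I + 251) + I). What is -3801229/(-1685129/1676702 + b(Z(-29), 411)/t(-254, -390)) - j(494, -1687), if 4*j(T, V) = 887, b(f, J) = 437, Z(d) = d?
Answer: -74570234223856077/445385107212940 ≈ -167.43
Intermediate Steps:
j(T, V) = 887/4 (j(T, V) = (1/4)*887 = 887/4)
t(g, I) = (-559 + I)/(251 + I + I**2) (t(g, I) = (-559 + I)/((I**2 + 251) + I) = (-559 + I)/((251 + I**2) + I) = (-559 + I)/(251 + I + I**2))
-3801229/(-1685129/1676702 + b(Z(-29), 411)/t(-254, -390)) - j(494, -1687) = -3801229/(-1685129/1676702 + 437/(((-559 - 390)/(251 - 390 + (-390)**2)))) - 1*887/4 = -3801229/(-1685129*1/1676702 + 437/((-949/(251 - 390 + 152100)))) - 887/4 = -3801229/(-1685129/1676702 + 437/((-949/151961))) - 887/4 = -3801229/(-1685129/1676702 + 437/(((1/151961)*(-949)))) - 887/4 = -3801229/(-1685129/1676702 + 437/(-949/151961)) - 887/4 = -3801229/(-1685129/1676702 + 437*(-151961/949)) - 887/4 = -3801229/(-1685129/1676702 - 66406957/949) - 887/4 = -3801229/(-111346276803235/1591190198) - 887/4 = -3801229*(-1591190198/111346276803235) - 887/4 = 6048478325153342/111346276803235 - 887/4 = -74570234223856077/445385107212940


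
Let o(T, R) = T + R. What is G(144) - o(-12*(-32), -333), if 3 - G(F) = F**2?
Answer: -20784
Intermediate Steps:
o(T, R) = R + T
G(F) = 3 - F**2
G(144) - o(-12*(-32), -333) = (3 - 1*144**2) - (-333 - 12*(-32)) = (3 - 1*20736) - (-333 + 384) = (3 - 20736) - 1*51 = -20733 - 51 = -20784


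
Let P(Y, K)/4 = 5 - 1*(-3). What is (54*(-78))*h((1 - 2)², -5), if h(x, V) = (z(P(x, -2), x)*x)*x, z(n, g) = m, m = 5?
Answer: -21060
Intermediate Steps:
P(Y, K) = 32 (P(Y, K) = 4*(5 - 1*(-3)) = 4*(5 + 3) = 4*8 = 32)
z(n, g) = 5
h(x, V) = 5*x² (h(x, V) = (5*x)*x = 5*x²)
(54*(-78))*h((1 - 2)², -5) = (54*(-78))*(5*((1 - 2)²)²) = -21060*((-1)²)² = -21060*1² = -21060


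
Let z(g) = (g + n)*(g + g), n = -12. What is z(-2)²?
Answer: 3136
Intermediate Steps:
z(g) = 2*g*(-12 + g) (z(g) = (g - 12)*(g + g) = (-12 + g)*(2*g) = 2*g*(-12 + g))
z(-2)² = (2*(-2)*(-12 - 2))² = (2*(-2)*(-14))² = 56² = 3136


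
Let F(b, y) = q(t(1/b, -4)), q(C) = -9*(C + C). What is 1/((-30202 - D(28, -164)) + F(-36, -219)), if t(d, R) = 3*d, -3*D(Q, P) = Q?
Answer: -6/181147 ≈ -3.3122e-5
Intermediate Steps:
D(Q, P) = -Q/3
q(C) = -18*C
F(b, y) = -54/b
1/((-30202 - D(28, -164)) + F(-36, -219)) = 1/((-30202 - (-1)*28/3) - 54/(-36)) = 1/((-30202 - 1*(-28/3)) - 54*(-1/36)) = 1/((-30202 + 28/3) + 3/2) = 1/(-90578/3 + 3/2) = 1/(-181147/6) = -6/181147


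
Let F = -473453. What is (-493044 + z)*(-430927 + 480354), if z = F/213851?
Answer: -5211505076811019/213851 ≈ -2.4370e+10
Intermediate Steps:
z = -473453/213851 ≈ -2.2139
(-493044 + z)*(-430927 + 480354) = (-493044 - 473453/213851)*(-430927 + 480354) = -105438425897/213851*49427 = -5211505076811019/213851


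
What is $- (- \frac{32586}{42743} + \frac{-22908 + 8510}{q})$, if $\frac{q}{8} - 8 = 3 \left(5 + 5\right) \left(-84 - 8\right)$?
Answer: $\frac{50999831}{470514944} \approx 0.10839$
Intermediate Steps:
$q = -22016$ ($q = 64 + 8 \cdot 3 \left(5 + 5\right) \left(-84 - 8\right) = 64 + 8 \cdot 3 \cdot 10 \left(-92\right) = 64 + 8 \cdot 30 \left(-92\right) = 64 + 8 \left(-2760\right) = 64 - 22080 = -22016$)
$- (- \frac{32586}{42743} + \frac{-22908 + 8510}{q}) = - (- \frac{32586}{42743} + \frac{-22908 + 8510}{-22016}) = - (\left(-32586\right) \frac{1}{42743} - - \frac{7199}{11008}) = - (- \frac{32586}{42743} + \frac{7199}{11008}) = \left(-1\right) \left(- \frac{50999831}{470514944}\right) = \frac{50999831}{470514944}$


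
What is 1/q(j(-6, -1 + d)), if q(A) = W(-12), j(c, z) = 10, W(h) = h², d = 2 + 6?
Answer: 1/144 ≈ 0.0069444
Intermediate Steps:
d = 8
q(A) = 144 (q(A) = (-12)² = 144)
1/q(j(-6, -1 + d)) = 1/144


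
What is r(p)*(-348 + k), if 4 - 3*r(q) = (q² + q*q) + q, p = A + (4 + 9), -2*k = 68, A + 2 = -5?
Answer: 28268/3 ≈ 9422.7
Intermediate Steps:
A = -7 (A = -2 - 5 = -7)
k = -34 (k = -½*68 = -34)
p = 6 (p = -7 + (4 + 9) = -7 + 13 = 6)
r(q) = 4/3 - 2*q²/3 - q/3 (r(q) = 4/3 - ((q² + q*q) + q)/3 = 4/3 - ((q² + q²) + q)/3 = 4/3 - (2*q² + q)/3 = 4/3 - (q + 2*q²)/3 = 4/3 + (-2*q²/3 - q/3) = 4/3 - 2*q²/3 - q/3)
r(p)*(-348 + k) = (4/3 - ⅔*6² - ⅓*6)*(-348 - 34) = (4/3 - ⅔*36 - 2)*(-382) = (4/3 - 24 - 2)*(-382) = -74/3*(-382) = 28268/3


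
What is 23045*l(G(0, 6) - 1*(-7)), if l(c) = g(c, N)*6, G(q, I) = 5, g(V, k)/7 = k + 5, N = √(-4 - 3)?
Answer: 4839450 + 967890*I*√7 ≈ 4.8394e+6 + 2.5608e+6*I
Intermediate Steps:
N = I*√7 (N = √(-7) = I*√7 ≈ 2.6458*I)
g(V, k) = 35 + 7*k (g(V, k) = 7*(k + 5) = 7*(5 + k) = 35 + 7*k)
l(c) = 210 + 42*I*√7 (l(c) = (35 + 7*(I*√7))*6 = (35 + 7*I*√7)*6 = 210 + 42*I*√7)
23045*l(G(0, 6) - 1*(-7)) = 23045*(210 + 42*I*√7) = 4839450 + 967890*I*√7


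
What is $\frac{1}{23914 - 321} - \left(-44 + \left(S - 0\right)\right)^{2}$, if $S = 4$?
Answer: $- \frac{37748799}{23593} \approx -1600.0$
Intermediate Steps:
$\frac{1}{23914 - 321} - \left(-44 + \left(S - 0\right)\right)^{2} = \frac{1}{23914 - 321} - \left(-44 + \left(4 - 0\right)\right)^{2} = \frac{1}{23914 + \left(-20268 + 19947\right)} - \left(-44 + \left(4 + 0\right)\right)^{2} = \frac{1}{23914 - 321} - \left(-44 + 4\right)^{2} = \frac{1}{23593} - \left(-40\right)^{2} = \frac{1}{23593} - 1600 = - \frac{37748799}{23593}$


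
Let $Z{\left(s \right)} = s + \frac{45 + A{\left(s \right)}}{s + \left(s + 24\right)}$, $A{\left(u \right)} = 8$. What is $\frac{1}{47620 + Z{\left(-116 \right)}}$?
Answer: $\frac{208}{9880779} \approx 2.1051 \cdot 10^{-5}$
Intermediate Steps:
$Z{\left(s \right)} = s + \frac{53}{24 + 2 s}$ ($Z{\left(s \right)} = s + \frac{45 + 8}{s + \left(s + 24\right)} = s + \frac{53}{s + \left(24 + s\right)} = s + \frac{53}{24 + 2 s}$)
$\frac{1}{47620 + Z{\left(-116 \right)}} = \frac{1}{47620 + \frac{\frac{53}{2} + \left(-116\right)^{2} + 12 \left(-116\right)}{12 - 116}} = \frac{1}{47620 + \frac{\frac{53}{2} + 13456 - 1392}{-104}} = \frac{1}{47620 - \frac{24181}{208}} = \frac{1}{\frac{9880779}{208}} = \frac{208}{9880779}$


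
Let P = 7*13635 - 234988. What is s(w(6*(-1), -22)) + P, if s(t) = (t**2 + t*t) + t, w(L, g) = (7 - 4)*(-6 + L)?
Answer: -136987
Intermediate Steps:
w(L, g) = -18 + 3*L (w(L, g) = 3*(-6 + L) = -18 + 3*L)
s(t) = t + 2*t**2 (s(t) = (t**2 + t**2) + t = 2*t**2 + t = t + 2*t**2)
P = -139543 (P = 95445 - 234988 = -139543)
s(w(6*(-1), -22)) + P = (-18 + 3*(6*(-1)))*(1 + 2*(-18 + 3*(6*(-1)))) - 139543 = (-18 + 3*(-6))*(1 + 2*(-18 + 3*(-6))) - 139543 = (-18 - 18)*(1 + 2*(-18 - 18)) - 139543 = -36*(1 + 2*(-36)) - 139543 = -36*(1 - 72) - 139543 = -36*(-71) - 139543 = 2556 - 139543 = -136987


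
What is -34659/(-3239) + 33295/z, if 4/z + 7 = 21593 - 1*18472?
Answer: 167910849603/6478 ≈ 2.5920e+7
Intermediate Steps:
z = 2/1557 (z = 4/(-7 + (21593 - 1*18472)) = 4/(-7 + (21593 - 18472)) = 4/(-7 + 3121) = 4/3114 = 4*(1/3114) = 2/1557 ≈ 0.0012845)
-34659/(-3239) + 33295/z = -34659/(-3239) + 33295/(2/1557) = -34659*(-1/3239) + 33295*(1557/2) = 34659/3239 + 51840315/2 = 167910849603/6478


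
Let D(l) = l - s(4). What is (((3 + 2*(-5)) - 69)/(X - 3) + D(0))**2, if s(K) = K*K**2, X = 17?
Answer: 236196/49 ≈ 4820.3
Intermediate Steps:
s(K) = K**3
D(l) = -64 + l (D(l) = l - 1*4**3 = l - 1*64 = l - 64 = -64 + l)
(((3 + 2*(-5)) - 69)/(X - 3) + D(0))**2 = (((3 + 2*(-5)) - 69)/(17 - 3) + (-64 + 0))**2 = (((3 - 10) - 69)/14 - 64)**2 = ((-7 - 69)*(1/14) - 64)**2 = (-76*1/14 - 64)**2 = (-38/7 - 64)**2 = (-486/7)**2 = 236196/49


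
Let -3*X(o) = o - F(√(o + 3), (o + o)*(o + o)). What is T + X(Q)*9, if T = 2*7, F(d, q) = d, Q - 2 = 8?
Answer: -16 + 3*√13 ≈ -5.1833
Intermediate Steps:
Q = 10 (Q = 2 + 8 = 10)
T = 14
X(o) = -o/3 + √(3 + o)/3 (X(o) = -(o - √(o + 3))/3 = -(o - √(3 + o))/3 = -o/3 + √(3 + o)/3)
T + X(Q)*9 = 14 + (-⅓*10 + √(3 + 10)/3)*9 = 14 + (-10/3 + √13/3)*9 = 14 + (-30 + 3*√13) = -16 + 3*√13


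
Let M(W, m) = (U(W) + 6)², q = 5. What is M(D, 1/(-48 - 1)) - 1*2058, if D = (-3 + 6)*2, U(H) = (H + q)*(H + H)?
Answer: 16986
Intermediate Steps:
U(H) = 2*H*(5 + H) (U(H) = (H + 5)*(H + H) = (5 + H)*(2*H) = 2*H*(5 + H))
D = 6 (D = 3*2 = 6)
M(W, m) = (6 + 2*W*(5 + W))² (M(W, m) = (2*W*(5 + W) + 6)² = (6 + 2*W*(5 + W))²)
M(D, 1/(-48 - 1)) - 1*2058 = 4*(3 + 6*(5 + 6))² - 1*2058 = 4*(3 + 6*11)² - 2058 = 4*(3 + 66)² - 2058 = 4*69² - 2058 = 4*4761 - 2058 = 19044 - 2058 = 16986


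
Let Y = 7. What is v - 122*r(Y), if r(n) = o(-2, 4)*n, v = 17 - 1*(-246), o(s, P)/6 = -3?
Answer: 15635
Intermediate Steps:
o(s, P) = -18 (o(s, P) = 6*(-3) = -18)
v = 263 (v = 17 + 246 = 263)
r(n) = -18*n
v - 122*r(Y) = 263 - (-2196)*7 = 263 - 122*(-126) = 263 + 15372 = 15635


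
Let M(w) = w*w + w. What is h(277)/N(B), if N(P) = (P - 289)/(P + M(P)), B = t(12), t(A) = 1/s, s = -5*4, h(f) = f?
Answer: 3601/38540 ≈ 0.093435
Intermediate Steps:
M(w) = w + w² (M(w) = w² + w = w + w²)
s = -20
t(A) = -1/20 (t(A) = 1/(-20) = -1/20)
B = -1/20 ≈ -0.050000
N(P) = (-289 + P)/(P + P*(1 + P)) (N(P) = (P - 289)/(P + P*(1 + P)) = (-289 + P)/(P + P*(1 + P)))
h(277)/N(B) = 277/(((-289 - 1/20)/((-1/20)*(2 - 1/20)))) = 277/((-20*(-5781/20)/39/20)) = 277/((-20*20/39*(-5781/20))) = 277/(38540/13) = 277*(13/38540) = 3601/38540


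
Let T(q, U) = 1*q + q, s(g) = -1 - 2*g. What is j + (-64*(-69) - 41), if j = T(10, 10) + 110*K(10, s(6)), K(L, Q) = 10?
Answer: 5495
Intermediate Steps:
T(q, U) = 2*q (T(q, U) = q + q = 2*q)
j = 1120 (j = 2*10 + 110*10 = 20 + 1100 = 1120)
j + (-64*(-69) - 41) = 1120 + (-64*(-69) - 41) = 1120 + (4416 - 41) = 1120 + 4375 = 5495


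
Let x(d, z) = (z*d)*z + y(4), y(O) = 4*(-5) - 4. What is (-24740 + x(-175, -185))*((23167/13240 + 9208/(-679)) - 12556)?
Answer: 679502210212876893/8989960 ≈ 7.5585e+10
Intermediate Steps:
y(O) = -24 (y(O) = -20 - 4 = -24)
x(d, z) = -24 + d*z² (x(d, z) = (z*d)*z - 24 = (d*z)*z - 24 = d*z² - 24 = -24 + d*z²)
(-24740 + x(-175, -185))*((23167/13240 + 9208/(-679)) - 12556) = (-24740 + (-24 - 175*(-185)²))*((23167/13240 + 9208/(-679)) - 12556) = (-24740 + (-24 - 175*34225))*((23167*(1/13240) + 9208*(-1/679)) - 12556) = (-24740 + (-24 - 5989375))*((23167/13240 - 9208/679) - 12556) = (-24740 - 5989399)*(-106183527/8989960 - 12556) = -6014139*(-112984121287/8989960) = 679502210212876893/8989960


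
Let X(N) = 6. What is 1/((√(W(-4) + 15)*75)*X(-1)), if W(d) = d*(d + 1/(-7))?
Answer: √1547/99450 ≈ 0.00039549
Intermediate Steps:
W(d) = d*(-⅐ + d) (W(d) = d*(d - ⅐) = d*(-⅐ + d))
1/((√(W(-4) + 15)*75)*X(-1)) = 1/((√(-4*(-⅐ - 4) + 15)*75)*6) = 1/((√(-4*(-29/7) + 15)*75)*6) = 1/((√(116/7 + 15)*75)*6) = 1/((√(221/7)*75)*6) = 1/(((√1547/7)*75)*6) = 1/((75*√1547/7)*6) = 1/(450*√1547/7) = √1547/99450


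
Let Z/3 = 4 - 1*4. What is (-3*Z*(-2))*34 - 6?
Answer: -6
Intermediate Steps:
Z = 0 (Z = 3*(4 - 1*4) = 3*(4 - 4) = 3*0 = 0)
(-3*Z*(-2))*34 - 6 = (-3*0*(-2))*34 - 6 = (0*(-2))*34 - 6 = 0*34 - 6 = 0 - 6 = -6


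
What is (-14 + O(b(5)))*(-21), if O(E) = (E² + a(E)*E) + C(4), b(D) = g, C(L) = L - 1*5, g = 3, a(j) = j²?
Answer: -441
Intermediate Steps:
C(L) = -5 + L (C(L) = L - 5 = -5 + L)
b(D) = 3
O(E) = -1 + E² + E³ (O(E) = (E² + E²*E) + (-5 + 4) = (E² + E³) - 1 = -1 + E² + E³)
(-14 + O(b(5)))*(-21) = (-14 + (-1 + 3² + 3³))*(-21) = (-14 + (-1 + 9 + 27))*(-21) = (-14 + 35)*(-21) = 21*(-21) = -441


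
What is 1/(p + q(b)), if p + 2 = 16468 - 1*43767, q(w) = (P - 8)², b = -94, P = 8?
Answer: -1/27301 ≈ -3.6629e-5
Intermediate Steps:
q(w) = 0 (q(w) = (8 - 8)² = 0² = 0)
p = -27301 (p = -2 + (16468 - 1*43767) = -2 + (16468 - 43767) = -2 - 27299 = -27301)
1/(p + q(b)) = 1/(-27301 + 0) = 1/(-27301) = -1/27301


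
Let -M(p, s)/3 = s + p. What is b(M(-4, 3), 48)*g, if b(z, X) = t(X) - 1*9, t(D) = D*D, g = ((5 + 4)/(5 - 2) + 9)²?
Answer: 330480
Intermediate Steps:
M(p, s) = -3*p - 3*s (M(p, s) = -3*(s + p) = -3*(p + s) = -3*p - 3*s)
g = 144 (g = (9/3 + 9)² = (9*(⅓) + 9)² = (3 + 9)² = 12² = 144)
t(D) = D²
b(z, X) = -9 + X² (b(z, X) = X² - 1*9 = X² - 9 = -9 + X²)
b(M(-4, 3), 48)*g = (-9 + 48²)*144 = (-9 + 2304)*144 = 2295*144 = 330480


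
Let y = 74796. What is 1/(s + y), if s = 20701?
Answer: 1/95497 ≈ 1.0472e-5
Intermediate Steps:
1/(s + y) = 1/(20701 + 74796) = 1/95497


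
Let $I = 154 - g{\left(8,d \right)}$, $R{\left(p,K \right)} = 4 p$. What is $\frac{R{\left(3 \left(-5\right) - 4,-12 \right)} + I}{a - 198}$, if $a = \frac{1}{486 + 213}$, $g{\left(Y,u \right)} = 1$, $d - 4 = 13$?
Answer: $- \frac{53823}{138401} \approx -0.38889$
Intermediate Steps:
$d = 17$ ($d = 4 + 13 = 17$)
$a = \frac{1}{699} \approx 0.0014306$
$I = 153$ ($I = 154 - 1 = 153$)
$\frac{R{\left(3 \left(-5\right) - 4,-12 \right)} + I}{a - 198} = \frac{4 \left(3 \left(-5\right) - 4\right) + 153}{\frac{1}{699} - 198} = \frac{4 \left(-15 - 4\right) + 153}{- \frac{138401}{699}} = \left(4 \left(-19\right) + 153\right) \left(- \frac{699}{138401}\right) = \left(-76 + 153\right) \left(- \frac{699}{138401}\right) = 77 \left(- \frac{699}{138401}\right) = - \frac{53823}{138401}$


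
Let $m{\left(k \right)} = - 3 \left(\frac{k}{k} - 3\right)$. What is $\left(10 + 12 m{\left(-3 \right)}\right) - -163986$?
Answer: $164068$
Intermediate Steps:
$m{\left(k \right)} = 6$ ($m{\left(k \right)} = - 3 \left(1 - 3\right) = \left(-3\right) \left(-2\right) = 6$)
$\left(10 + 12 m{\left(-3 \right)}\right) - -163986 = \left(10 + 12 \cdot 6\right) - -163986 = \left(10 + 72\right) + 163986 = 82 + 163986 = 164068$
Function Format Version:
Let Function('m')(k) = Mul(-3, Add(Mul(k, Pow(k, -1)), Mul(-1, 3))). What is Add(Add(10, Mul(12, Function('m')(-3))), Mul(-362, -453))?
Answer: 164068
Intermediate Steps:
Function('m')(k) = 6 (Function('m')(k) = Mul(-3, Add(1, -3)) = Mul(-3, -2) = 6)
Add(Add(10, Mul(12, Function('m')(-3))), Mul(-362, -453)) = Add(Add(10, Mul(12, 6)), Mul(-362, -453)) = Add(Add(10, 72), 163986) = Add(82, 163986) = 164068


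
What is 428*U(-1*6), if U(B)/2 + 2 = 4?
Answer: 1712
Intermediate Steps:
U(B) = 4 (U(B) = -4 + 2*4 = -4 + 8 = 4)
428*U(-1*6) = 428*4 = 1712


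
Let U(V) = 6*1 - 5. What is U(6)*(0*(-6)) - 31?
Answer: -31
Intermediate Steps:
U(V) = 1 (U(V) = 6 - 5 = 1)
U(6)*(0*(-6)) - 31 = 1*(0*(-6)) - 31 = 1*0 - 31 = 0 - 31 = -31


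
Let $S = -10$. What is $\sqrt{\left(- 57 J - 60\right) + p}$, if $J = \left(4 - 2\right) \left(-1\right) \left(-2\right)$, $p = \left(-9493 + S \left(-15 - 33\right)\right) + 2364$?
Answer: $i \sqrt{6937} \approx 83.289 i$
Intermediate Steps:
$p = -6649$ ($p = \left(-9493 - 10 \left(-15 - 33\right)\right) + 2364 = \left(-9493 - -480\right) + 2364 = \left(-9493 + 480\right) + 2364 = -9013 + 2364 = -6649$)
$J = 4$ ($J = 2 \left(-1\right) \left(-2\right) = \left(-2\right) \left(-2\right) = 4$)
$\sqrt{\left(- 57 J - 60\right) + p} = \sqrt{\left(\left(-57\right) 4 - 60\right) - 6649} = \sqrt{\left(-228 - 60\right) - 6649} = \sqrt{-288 - 6649} = \sqrt{-6937} = i \sqrt{6937}$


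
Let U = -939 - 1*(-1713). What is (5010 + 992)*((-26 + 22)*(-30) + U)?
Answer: 5365788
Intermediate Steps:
U = 774 (U = -939 + 1713 = 774)
(5010 + 992)*((-26 + 22)*(-30) + U) = (5010 + 992)*((-26 + 22)*(-30) + 774) = 6002*(-4*(-30) + 774) = 6002*(120 + 774) = 6002*894 = 5365788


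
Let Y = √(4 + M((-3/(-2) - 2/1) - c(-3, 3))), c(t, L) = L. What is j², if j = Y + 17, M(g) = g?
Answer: (34 + √2)²/4 ≈ 313.54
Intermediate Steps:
Y = √2/2 (Y = √(4 + ((-3/(-2) - 2/1) - 1*3)) = √(4 + ((-3*(-½) - 2*1) - 3)) = √(4 + ((3/2 - 2) - 3)) = √(4 + (-½ - 3)) = √(4 - 7/2) = √(½) = √2/2 ≈ 0.70711)
j = 17 + √2/2 (j = √2/2 + 17 = 17 + √2/2 ≈ 17.707)
j² = (17 + √2/2)²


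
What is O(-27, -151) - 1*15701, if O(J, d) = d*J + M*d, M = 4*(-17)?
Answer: -1356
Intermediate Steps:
M = -68
O(J, d) = -68*d + J*d (O(J, d) = d*J - 68*d = J*d - 68*d = -68*d + J*d)
O(-27, -151) - 1*15701 = -151*(-68 - 27) - 1*15701 = -151*(-95) - 15701 = 14345 - 15701 = -1356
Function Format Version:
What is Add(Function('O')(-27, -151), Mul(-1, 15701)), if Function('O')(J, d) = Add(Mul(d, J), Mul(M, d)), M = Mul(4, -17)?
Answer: -1356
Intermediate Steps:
M = -68
Function('O')(J, d) = Add(Mul(-68, d), Mul(J, d)) (Function('O')(J, d) = Add(Mul(d, J), Mul(-68, d)) = Add(Mul(J, d), Mul(-68, d)) = Add(Mul(-68, d), Mul(J, d)))
Add(Function('O')(-27, -151), Mul(-1, 15701)) = Add(Mul(-151, Add(-68, -27)), Mul(-1, 15701)) = Add(Mul(-151, -95), -15701) = Add(14345, -15701) = -1356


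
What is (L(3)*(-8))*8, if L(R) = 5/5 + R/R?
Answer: -128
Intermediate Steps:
L(R) = 2 (L(R) = 5*(⅕) + 1 = 1 + 1 = 2)
(L(3)*(-8))*8 = (2*(-8))*8 = -16*8 = -128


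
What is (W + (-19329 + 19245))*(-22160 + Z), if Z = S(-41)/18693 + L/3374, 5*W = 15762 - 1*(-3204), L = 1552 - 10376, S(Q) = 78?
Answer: -288039969559012/3503899 ≈ -8.2206e+7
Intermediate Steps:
L = -8824
W = 18966/5 (W = (15762 - 1*(-3204))/5 = (15762 + 3204)/5 = (1/5)*18966 = 18966/5 ≈ 3793.2)
Z = -27447310/10511697 (Z = 78/18693 - 8824/3374 = 78*(1/18693) - 8824*1/3374 = 26/6231 - 4412/1687 = -27447310/10511697 ≈ -2.6111)
(W + (-19329 + 19245))*(-22160 + Z) = (18966/5 + (-19329 + 19245))*(-22160 - 27447310/10511697) = (18966/5 - 84)*(-232966652830/10511697) = (18546/5)*(-232966652830/10511697) = -288039969559012/3503899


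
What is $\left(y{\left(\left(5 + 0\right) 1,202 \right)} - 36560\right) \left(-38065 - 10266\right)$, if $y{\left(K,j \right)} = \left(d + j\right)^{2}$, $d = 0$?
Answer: $-205116764$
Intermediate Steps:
$y{\left(K,j \right)} = j^{2}$ ($y{\left(K,j \right)} = \left(0 + j\right)^{2} = j^{2}$)
$\left(y{\left(\left(5 + 0\right) 1,202 \right)} - 36560\right) \left(-38065 - 10266\right) = \left(202^{2} - 36560\right) \left(-38065 - 10266\right) = \left(40804 - 36560\right) \left(-48331\right) = 4244 \left(-48331\right) = -205116764$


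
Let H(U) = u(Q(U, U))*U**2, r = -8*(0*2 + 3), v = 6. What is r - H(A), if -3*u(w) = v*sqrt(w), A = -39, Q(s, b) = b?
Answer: -24 + 3042*I*sqrt(39) ≈ -24.0 + 18997.0*I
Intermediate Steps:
r = -24 (r = -8*(0 + 3) = -8*3 = -24)
u(w) = -2*sqrt(w)
H(U) = -2*U**(5/2) (H(U) = (-2*sqrt(U))*U**2 = -2*U**(5/2))
r - H(A) = -24 - (-2)*(-39)**(5/2) = -24 - (-2)*1521*I*sqrt(39) = -24 - (-3042)*I*sqrt(39) = -24 + 3042*I*sqrt(39)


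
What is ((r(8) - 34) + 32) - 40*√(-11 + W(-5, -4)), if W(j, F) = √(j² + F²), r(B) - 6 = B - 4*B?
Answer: -20 - 40*I*√(11 - √41) ≈ -20.0 - 85.761*I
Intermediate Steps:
r(B) = 6 - 3*B (r(B) = 6 + (B - 4*B) = 6 - 3*B)
W(j, F) = √(F² + j²)
((r(8) - 34) + 32) - 40*√(-11 + W(-5, -4)) = (((6 - 3*8) - 34) + 32) - 40*√(-11 + √((-4)² + (-5)²)) = (((6 - 24) - 34) + 32) - 40*√(-11 + √(16 + 25)) = ((-18 - 34) + 32) - 40*√(-11 + √41) = (-52 + 32) - 40*√(-11 + √41) = -20 - 40*√(-11 + √41)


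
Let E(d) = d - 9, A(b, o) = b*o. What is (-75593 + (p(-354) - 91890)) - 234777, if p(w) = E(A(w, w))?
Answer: -276953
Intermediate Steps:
E(d) = -9 + d
p(w) = -9 + w**2 (p(w) = -9 + w*w = -9 + w**2)
(-75593 + (p(-354) - 91890)) - 234777 = (-75593 + ((-9 + (-354)**2) - 91890)) - 234777 = (-75593 + ((-9 + 125316) - 91890)) - 234777 = (-75593 + (125307 - 91890)) - 234777 = (-75593 + 33417) - 234777 = -42176 - 234777 = -276953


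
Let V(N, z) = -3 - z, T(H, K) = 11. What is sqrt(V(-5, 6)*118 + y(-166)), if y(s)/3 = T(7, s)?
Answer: 7*I*sqrt(21) ≈ 32.078*I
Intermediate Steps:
y(s) = 33 (y(s) = 3*11 = 33)
sqrt(V(-5, 6)*118 + y(-166)) = sqrt((-3 - 1*6)*118 + 33) = sqrt((-3 - 6)*118 + 33) = sqrt(-9*118 + 33) = sqrt(-1062 + 33) = sqrt(-1029) = 7*I*sqrt(21)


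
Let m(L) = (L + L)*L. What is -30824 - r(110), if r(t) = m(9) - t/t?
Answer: -30985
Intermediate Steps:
m(L) = 2*L² (m(L) = (2*L)*L = 2*L²)
r(t) = 161 (r(t) = 2*9² - t/t = 2*81 - 1*1 = 162 - 1 = 161)
-30824 - r(110) = -30824 - 1*161 = -30824 - 161 = -30985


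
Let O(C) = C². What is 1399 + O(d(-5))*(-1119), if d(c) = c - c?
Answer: 1399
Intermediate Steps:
d(c) = 0
1399 + O(d(-5))*(-1119) = 1399 + 0²*(-1119) = 1399 + 0*(-1119) = 1399 + 0 = 1399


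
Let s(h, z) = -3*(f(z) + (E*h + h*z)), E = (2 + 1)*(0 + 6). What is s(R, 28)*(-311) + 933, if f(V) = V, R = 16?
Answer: 713745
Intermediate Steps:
E = 18 (E = 3*6 = 18)
s(h, z) = -54*h - 3*z - 3*h*z (s(h, z) = -3*(z + (18*h + h*z)) = -3*(z + 18*h + h*z) = -54*h - 3*z - 3*h*z)
s(R, 28)*(-311) + 933 = (-54*16 - 3*28 - 3*16*28)*(-311) + 933 = (-864 - 84 - 1344)*(-311) + 933 = -2292*(-311) + 933 = 712812 + 933 = 713745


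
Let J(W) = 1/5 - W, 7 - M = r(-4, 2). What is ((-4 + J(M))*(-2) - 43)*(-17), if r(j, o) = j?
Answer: 1139/5 ≈ 227.80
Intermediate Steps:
M = 11 (M = 7 - 1*(-4) = 7 + 4 = 11)
J(W) = ⅕ - W
((-4 + J(M))*(-2) - 43)*(-17) = ((-4 + (⅕ - 1*11))*(-2) - 43)*(-17) = ((-4 + (⅕ - 11))*(-2) - 43)*(-17) = ((-4 - 54/5)*(-2) - 43)*(-17) = (-74/5*(-2) - 43)*(-17) = (148/5 - 43)*(-17) = -67/5*(-17) = 1139/5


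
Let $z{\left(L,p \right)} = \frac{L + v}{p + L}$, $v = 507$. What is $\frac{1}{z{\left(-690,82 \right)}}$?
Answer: $\frac{608}{183} \approx 3.3224$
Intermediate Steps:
$z{\left(L,p \right)} = \frac{507 + L}{L + p}$ ($z{\left(L,p \right)} = \frac{L + 507}{p + L} = \frac{507 + L}{L + p}$)
$\frac{1}{z{\left(-690,82 \right)}} = \frac{1}{\frac{1}{-690 + 82} \left(507 - 690\right)} = \frac{1}{\frac{1}{-608} \left(-183\right)} = \frac{1}{\left(- \frac{1}{608}\right) \left(-183\right)} = \frac{1}{\frac{183}{608}} = \frac{608}{183}$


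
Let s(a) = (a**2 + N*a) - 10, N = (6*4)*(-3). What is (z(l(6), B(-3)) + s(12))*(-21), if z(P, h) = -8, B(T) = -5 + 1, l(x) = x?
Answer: 15498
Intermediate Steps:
B(T) = -4
N = -72 (N = 24*(-3) = -72)
s(a) = -10 + a**2 - 72*a (s(a) = (a**2 - 72*a) - 10 = -10 + a**2 - 72*a)
(z(l(6), B(-3)) + s(12))*(-21) = (-8 + (-10 + 12**2 - 72*12))*(-21) = (-8 + (-10 + 144 - 864))*(-21) = (-8 - 730)*(-21) = -738*(-21) = 15498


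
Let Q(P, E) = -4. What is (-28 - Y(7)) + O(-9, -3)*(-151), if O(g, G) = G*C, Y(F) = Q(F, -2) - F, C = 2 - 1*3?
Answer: -470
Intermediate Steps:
C = -1 (C = 2 - 3 = -1)
Y(F) = -4 - F
O(g, G) = -G (O(g, G) = G*(-1) = -G)
(-28 - Y(7)) + O(-9, -3)*(-151) = (-28 - (-4 - 1*7)) - 1*(-3)*(-151) = (-28 - (-4 - 7)) + 3*(-151) = (-28 - 1*(-11)) - 453 = (-28 + 11) - 453 = -17 - 453 = -470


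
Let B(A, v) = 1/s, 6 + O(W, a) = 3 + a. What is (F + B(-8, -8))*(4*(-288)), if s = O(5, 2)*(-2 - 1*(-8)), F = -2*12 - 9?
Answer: 38208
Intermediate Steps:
F = -33 (F = -24 - 9 = -33)
O(W, a) = -3 + a (O(W, a) = -6 + (3 + a) = -3 + a)
s = -6 (s = (-3 + 2)*(-2 - 1*(-8)) = -(-2 + 8) = -1*6 = -6)
B(A, v) = -1/6 (B(A, v) = 1/(-6) = -1/6)
(F + B(-8, -8))*(4*(-288)) = (-33 - 1/6)*(4*(-288)) = -199/6*(-1152) = 38208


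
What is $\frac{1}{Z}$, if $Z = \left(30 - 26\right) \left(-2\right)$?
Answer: $- \frac{1}{8} \approx -0.125$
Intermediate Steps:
$Z = -8$ ($Z = 4 \left(-2\right) = -8$)
$\frac{1}{Z} = \frac{1}{-8} = - \frac{1}{8}$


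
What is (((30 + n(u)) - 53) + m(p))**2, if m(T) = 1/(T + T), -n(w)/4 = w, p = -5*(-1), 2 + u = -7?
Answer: 17161/100 ≈ 171.61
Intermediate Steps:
u = -9 (u = -2 - 7 = -9)
p = 5
n(w) = -4*w
m(T) = 1/(2*T)
(((30 + n(u)) - 53) + m(p))**2 = (((30 - 4*(-9)) - 53) + (1/2)/5)**2 = (((30 + 36) - 53) + (1/2)*(1/5))**2 = ((66 - 53) + 1/10)**2 = (13 + 1/10)**2 = (131/10)**2 = 17161/100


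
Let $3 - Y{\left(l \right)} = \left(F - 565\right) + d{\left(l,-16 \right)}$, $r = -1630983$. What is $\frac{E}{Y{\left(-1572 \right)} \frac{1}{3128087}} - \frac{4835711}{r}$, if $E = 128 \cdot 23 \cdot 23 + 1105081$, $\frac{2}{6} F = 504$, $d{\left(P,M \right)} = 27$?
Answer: $- \frac{5983421842961716772}{1583684493} \approx -3.7782 \cdot 10^{9}$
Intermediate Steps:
$F = 1512$ ($F = 3 \cdot 504 = 1512$)
$Y{\left(l \right)} = -971$ ($Y{\left(l \right)} = 3 - \left(\left(1512 - 565\right) + 27\right) = 3 - \left(947 + 27\right) = 3 - 974 = -971$)
$E = 1172793$ ($E = 2944 \cdot 23 + 1105081 = 67712 + 1105081 = 1172793$)
$\frac{E}{Y{\left(-1572 \right)} \frac{1}{3128087}} - \frac{4835711}{r} = \frac{1172793}{\left(-971\right) \frac{1}{3128087}} - \frac{4835711}{-1630983} = \frac{1172793}{\left(-971\right) \frac{1}{3128087}} - - \frac{4835711}{1630983} = \frac{1172793}{- \frac{971}{3128087}} + \frac{4835711}{1630983} = 1172793 \left(- \frac{3128087}{971}\right) + \frac{4835711}{1630983} = - \frac{3668598536991}{971} + \frac{4835711}{1630983} = - \frac{5983421842961716772}{1583684493}$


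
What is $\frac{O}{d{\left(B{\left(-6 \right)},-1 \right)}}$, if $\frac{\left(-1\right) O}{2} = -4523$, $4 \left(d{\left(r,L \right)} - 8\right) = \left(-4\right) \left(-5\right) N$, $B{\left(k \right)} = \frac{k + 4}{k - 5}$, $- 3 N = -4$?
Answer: $\frac{13569}{22} \approx 616.77$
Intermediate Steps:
$N = \frac{4}{3}$ ($N = \left(- \frac{1}{3}\right) \left(-4\right) = \frac{4}{3} \approx 1.3333$)
$B{\left(k \right)} = \frac{4 + k}{-5 + k}$
$d{\left(r,L \right)} = \frac{44}{3}$ ($d{\left(r,L \right)} = 8 + \frac{\left(-4\right) \left(-5\right) \frac{4}{3}}{4} = 8 + \frac{20 \cdot \frac{4}{3}}{4} = 8 + \frac{1}{4} \cdot \frac{80}{3} = 8 + \frac{20}{3} = \frac{44}{3}$)
$O = 9046$ ($O = \left(-2\right) \left(-4523\right) = 9046$)
$\frac{O}{d{\left(B{\left(-6 \right)},-1 \right)}} = \frac{9046}{\frac{44}{3}} = 9046 \cdot \frac{3}{44} = \frac{13569}{22}$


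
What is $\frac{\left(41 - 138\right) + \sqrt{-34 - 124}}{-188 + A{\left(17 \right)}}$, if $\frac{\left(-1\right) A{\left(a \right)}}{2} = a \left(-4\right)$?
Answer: $\frac{97}{52} - \frac{i \sqrt{158}}{52} \approx 1.8654 - 0.24173 i$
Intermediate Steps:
$A{\left(a \right)} = 8 a$ ($A{\left(a \right)} = - 2 a \left(-4\right) = - 2 \left(- 4 a\right) = 8 a$)
$\frac{\left(41 - 138\right) + \sqrt{-34 - 124}}{-188 + A{\left(17 \right)}} = \frac{\left(41 - 138\right) + \sqrt{-34 - 124}}{-188 + 8 \cdot 17} = \frac{-97 + \sqrt{-158}}{-188 + 136} = \frac{-97 + i \sqrt{158}}{-52} = \left(-97 + i \sqrt{158}\right) \left(- \frac{1}{52}\right) = \frac{97}{52} - \frac{i \sqrt{158}}{52}$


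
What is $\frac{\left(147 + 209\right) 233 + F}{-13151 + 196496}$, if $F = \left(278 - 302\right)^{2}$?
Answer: $\frac{83524}{183345} \approx 0.45556$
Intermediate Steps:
$F = 576$ ($F = \left(-24\right)^{2} = 576$)
$\frac{\left(147 + 209\right) 233 + F}{-13151 + 196496} = \frac{\left(147 + 209\right) 233 + 576}{-13151 + 196496} = \frac{356 \cdot 233 + 576}{183345} = \left(82948 + 576\right) \frac{1}{183345} = 83524 \cdot \frac{1}{183345} = \frac{83524}{183345}$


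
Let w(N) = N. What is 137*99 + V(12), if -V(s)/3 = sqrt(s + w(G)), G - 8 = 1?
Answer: 13563 - 3*sqrt(21) ≈ 13549.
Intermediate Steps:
G = 9 (G = 8 + 1 = 9)
V(s) = -3*sqrt(9 + s) (V(s) = -3*sqrt(s + 9) = -3*sqrt(9 + s))
137*99 + V(12) = 137*99 - 3*sqrt(9 + 12) = 13563 - 3*sqrt(21)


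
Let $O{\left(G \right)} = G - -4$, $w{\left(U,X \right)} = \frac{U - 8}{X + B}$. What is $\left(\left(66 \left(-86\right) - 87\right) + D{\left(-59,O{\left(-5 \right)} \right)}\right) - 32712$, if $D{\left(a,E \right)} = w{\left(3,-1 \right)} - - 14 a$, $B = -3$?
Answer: $- \frac{157199}{4} \approx -39300.0$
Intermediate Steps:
$w{\left(U,X \right)} = \frac{-8 + U}{-3 + X}$ ($w{\left(U,X \right)} = \frac{U - 8}{X - 3} = \frac{-8 + U}{-3 + X}$)
$O{\left(G \right)} = 4 + G$ ($O{\left(G \right)} = G + 4 = 4 + G$)
$D{\left(a,E \right)} = \frac{5}{4} + 14 a$ ($D{\left(a,E \right)} = \frac{-8 + 3}{-3 - 1} - - 14 a = \frac{1}{-4} \left(-5\right) + 14 a = \left(- \frac{1}{4}\right) \left(-5\right) + 14 a = \frac{5}{4} + 14 a$)
$\left(\left(66 \left(-86\right) - 87\right) + D{\left(-59,O{\left(-5 \right)} \right)}\right) - 32712 = \left(\left(66 \left(-86\right) - 87\right) + \left(\frac{5}{4} + 14 \left(-59\right)\right)\right) - 32712 = \left(\left(-5676 - 87\right) + \left(\frac{5}{4} - 826\right)\right) - 32712 = \left(-5763 - \frac{3299}{4}\right) - 32712 = - \frac{26351}{4} - 32712 = - \frac{157199}{4}$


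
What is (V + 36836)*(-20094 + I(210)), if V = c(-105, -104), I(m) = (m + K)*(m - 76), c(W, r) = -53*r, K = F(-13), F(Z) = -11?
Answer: 278311056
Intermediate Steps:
K = -11
I(m) = (-76 + m)*(-11 + m) (I(m) = (m - 11)*(m - 76) = (-11 + m)*(-76 + m) = (-76 + m)*(-11 + m))
V = 5512 (V = -53*(-104) = 5512)
(V + 36836)*(-20094 + I(210)) = (5512 + 36836)*(-20094 + (836 + 210**2 - 87*210)) = 42348*(-20094 + (836 + 44100 - 18270)) = 42348*(-20094 + 26666) = 42348*6572 = 278311056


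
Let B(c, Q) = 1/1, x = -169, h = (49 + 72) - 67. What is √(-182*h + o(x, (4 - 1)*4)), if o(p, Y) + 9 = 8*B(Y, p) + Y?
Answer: I*√9817 ≈ 99.081*I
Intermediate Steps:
h = 54 (h = 121 - 67 = 54)
B(c, Q) = 1
o(p, Y) = -1 + Y (o(p, Y) = -9 + (8*1 + Y) = -9 + (8 + Y) = -1 + Y)
√(-182*h + o(x, (4 - 1)*4)) = √(-182*54 + (-1 + (4 - 1)*4)) = √(-9828 + (-1 + 3*4)) = √(-9828 + (-1 + 12)) = √(-9828 + 11) = √(-9817) = I*√9817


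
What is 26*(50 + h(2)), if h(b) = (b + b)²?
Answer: 1716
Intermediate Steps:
h(b) = 4*b² (h(b) = (2*b)² = 4*b²)
26*(50 + h(2)) = 26*(50 + 4*2²) = 26*(50 + 4*4) = 26*(50 + 16) = 26*66 = 1716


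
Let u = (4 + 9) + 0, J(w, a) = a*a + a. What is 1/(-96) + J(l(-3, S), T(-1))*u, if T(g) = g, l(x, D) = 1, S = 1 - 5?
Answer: -1/96 ≈ -0.010417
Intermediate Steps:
S = -4
J(w, a) = a + a² (J(w, a) = a² + a = a + a²)
u = 13 (u = 13 + 0 = 13)
1/(-96) + J(l(-3, S), T(-1))*u = 1/(-96) - (1 - 1)*13 = -1/96 - 1*0*13 = -1/96 + 0*13 = -1/96 + 0 = -1/96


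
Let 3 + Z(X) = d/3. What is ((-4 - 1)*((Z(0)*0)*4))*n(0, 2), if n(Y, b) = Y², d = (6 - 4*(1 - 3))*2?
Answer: 0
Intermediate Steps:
d = 28 (d = (6 - 4*(-2))*2 = (6 + 8)*2 = 14*2 = 28)
Z(X) = 19/3 (Z(X) = -3 + 28/3 = 19/3)
((-4 - 1)*((Z(0)*0)*4))*n(0, 2) = ((-4 - 1)*(((19/3)*0)*4))*0² = -0*4*0 = -5*0*0 = 0*0 = 0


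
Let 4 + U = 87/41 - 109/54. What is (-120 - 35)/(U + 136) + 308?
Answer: 89739746/292477 ≈ 306.83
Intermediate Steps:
U = -8627/2214 (U = -4 + (87/41 - 109/54) = -4 + 229/2214 = -8627/2214 ≈ -3.8966)
(-120 - 35)/(U + 136) + 308 = (-120 - 35)/(-8627/2214 + 136) + 308 = -155/292477/2214 + 308 = -155*2214/292477 + 308 = -343170/292477 + 308 = 89739746/292477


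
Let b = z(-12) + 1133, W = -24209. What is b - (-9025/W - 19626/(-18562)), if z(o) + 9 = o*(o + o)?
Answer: 316932101406/224683729 ≈ 1410.6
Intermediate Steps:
z(o) = -9 + 2*o² (z(o) = -9 + o*(o + o) = -9 + o*(2*o) = -9 + 2*o²)
b = 1412 (b = (-9 + 2*(-12)²) + 1133 = (-9 + 2*144) + 1133 = (-9 + 288) + 1133 = 279 + 1133 = 1412)
b - (-9025/W - 19626/(-18562)) = 1412 - (-9025/(-24209) - 19626/(-18562)) = 1412 - (-9025*(-1/24209) - 19626*(-1/18562)) = 1412 - (9025/24209 + 9813/9281) = 1412 - 1*321323942/224683729 = 1412 - 321323942/224683729 = 316932101406/224683729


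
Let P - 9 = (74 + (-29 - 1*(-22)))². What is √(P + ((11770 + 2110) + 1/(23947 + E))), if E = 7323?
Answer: √17970245507470/31270 ≈ 135.57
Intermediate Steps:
P = 4498 (P = 9 + (74 + (-29 - 1*(-22)))² = 9 + (74 + (-29 + 22))² = 9 + (74 - 7)² = 9 + 67² = 9 + 4489 = 4498)
√(P + ((11770 + 2110) + 1/(23947 + E))) = √(4498 + ((11770 + 2110) + 1/(23947 + 7323))) = √(4498 + (13880 + 1/31270)) = √(4498 + 434027601/31270) = √(574680061/31270) = √17970245507470/31270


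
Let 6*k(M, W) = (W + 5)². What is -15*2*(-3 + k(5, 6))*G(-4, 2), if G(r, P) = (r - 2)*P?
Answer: 6180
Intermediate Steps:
G(r, P) = P*(-2 + r) (G(r, P) = (-2 + r)*P = P*(-2 + r))
k(M, W) = (5 + W)²/6 (k(M, W) = (W + 5)²/6 = (5 + W)²/6)
-15*2*(-3 + k(5, 6))*G(-4, 2) = -15*2*(-3 + (5 + 6)²/6)*2*(-2 - 4) = -15*2*(-3 + (⅙)*11²)*2*(-6) = -15*2*(-3 + (⅙)*121)*(-12) = -15*2*(-3 + 121/6)*(-12) = -15*2*(103/6)*(-12) = -515*(-12) = -15*(-412) = 6180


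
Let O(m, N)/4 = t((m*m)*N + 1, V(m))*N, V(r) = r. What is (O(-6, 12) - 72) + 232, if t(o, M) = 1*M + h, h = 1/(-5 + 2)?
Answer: -144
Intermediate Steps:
h = -⅓ (h = 1/(-3) = -⅓ ≈ -0.33333)
t(o, M) = -⅓ + M (t(o, M) = 1*M - ⅓ = M - ⅓ = -⅓ + M)
O(m, N) = 4*N*(-⅓ + m) (O(m, N) = 4*((-⅓ + m)*N) = 4*(N*(-⅓ + m)) = 4*N*(-⅓ + m))
(O(-6, 12) - 72) + 232 = ((4/3)*12*(-1 + 3*(-6)) - 72) + 232 = ((4/3)*12*(-1 - 18) - 72) + 232 = ((4/3)*12*(-19) - 72) + 232 = (-304 - 72) + 232 = -376 + 232 = -144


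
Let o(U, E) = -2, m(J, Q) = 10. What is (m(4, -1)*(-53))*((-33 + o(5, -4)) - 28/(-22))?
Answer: 196630/11 ≈ 17875.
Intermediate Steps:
(m(4, -1)*(-53))*((-33 + o(5, -4)) - 28/(-22)) = (10*(-53))*((-33 - 2) - 28/(-22)) = -530*(-35 - 28*(-1/22)) = -530*(-35 + 14/11) = -530*(-371/11) = 196630/11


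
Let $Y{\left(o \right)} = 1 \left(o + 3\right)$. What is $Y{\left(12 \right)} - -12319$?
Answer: $12334$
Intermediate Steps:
$Y{\left(o \right)} = 3 + o$ ($Y{\left(o \right)} = 1 \left(3 + o\right) = 3 + o$)
$Y{\left(12 \right)} - -12319 = \left(3 + 12\right) - -12319 = 15 + 12319 = 12334$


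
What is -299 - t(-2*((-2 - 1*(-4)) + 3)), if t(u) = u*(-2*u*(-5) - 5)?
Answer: -1349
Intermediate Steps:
t(u) = u*(-5 + 10*u) (t(u) = u*(10*u - 5) = u*(-5 + 10*u))
-299 - t(-2*((-2 - 1*(-4)) + 3)) = -299 - 5*(-2*((-2 - 1*(-4)) + 3))*(-1 + 2*(-2*((-2 - 1*(-4)) + 3))) = -299 - 5*(-2*((-2 + 4) + 3))*(-1 + 2*(-2*((-2 + 4) + 3))) = -299 - 5*(-2*(2 + 3))*(-1 + 2*(-2*(2 + 3))) = -299 - 5*(-2*5)*(-1 + 2*(-2*5)) = -299 - 5*(-10)*(-1 + 2*(-10)) = -299 - 5*(-10)*(-1 - 20) = -299 - 5*(-10)*(-21) = -299 - 1*1050 = -299 - 1050 = -1349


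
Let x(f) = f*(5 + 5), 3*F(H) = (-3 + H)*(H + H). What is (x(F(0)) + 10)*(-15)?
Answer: -150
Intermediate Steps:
F(H) = 2*H*(-3 + H)/3 (F(H) = ((-3 + H)*(H + H))/3 = ((-3 + H)*(2*H))/3 = (2*H*(-3 + H))/3 = 2*H*(-3 + H)/3)
x(f) = 10*f (x(f) = f*10 = 10*f)
(x(F(0)) + 10)*(-15) = (10*((2/3)*0*(-3 + 0)) + 10)*(-15) = (10*((2/3)*0*(-3)) + 10)*(-15) = (10*0 + 10)*(-15) = (0 + 10)*(-15) = 10*(-15) = -150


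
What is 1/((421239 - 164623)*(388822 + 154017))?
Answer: 1/139301172824 ≈ 7.1787e-12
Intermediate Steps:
1/((421239 - 164623)*(388822 + 154017)) = 1/(256616*542839) = 1/139301172824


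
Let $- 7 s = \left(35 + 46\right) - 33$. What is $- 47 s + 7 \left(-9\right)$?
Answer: $\frac{1815}{7} \approx 259.29$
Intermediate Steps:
$s = - \frac{48}{7}$ ($s = - \frac{\left(35 + 46\right) - 33}{7} = - \frac{81 - 33}{7} = \left(- \frac{1}{7}\right) 48 = - \frac{48}{7} \approx -6.8571$)
$- 47 s + 7 \left(-9\right) = \left(-47\right) \left(- \frac{48}{7}\right) + 7 \left(-9\right) = \frac{2256}{7} - 63 = \frac{1815}{7}$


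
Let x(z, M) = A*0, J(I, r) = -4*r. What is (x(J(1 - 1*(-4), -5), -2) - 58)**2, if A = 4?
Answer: 3364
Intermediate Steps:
x(z, M) = 0 (x(z, M) = 4*0 = 0)
(x(J(1 - 1*(-4), -5), -2) - 58)**2 = (0 - 58)**2 = (-58)**2 = 3364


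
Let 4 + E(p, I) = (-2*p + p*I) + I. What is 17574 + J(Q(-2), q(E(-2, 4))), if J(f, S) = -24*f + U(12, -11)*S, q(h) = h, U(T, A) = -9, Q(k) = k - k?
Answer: 17610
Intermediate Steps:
Q(k) = 0
E(p, I) = -4 + I - 2*p + I*p (E(p, I) = -4 + ((-2*p + p*I) + I) = -4 + ((-2*p + I*p) + I) = -4 + (I - 2*p + I*p) = -4 + I - 2*p + I*p)
J(f, S) = -24*f - 9*S
17574 + J(Q(-2), q(E(-2, 4))) = 17574 + (-24*0 - 9*(-4 + 4 - 2*(-2) + 4*(-2))) = 17574 + (0 - 9*(-4 + 4 + 4 - 8)) = 17574 + (0 - 9*(-4)) = 17574 + (0 + 36) = 17574 + 36 = 17610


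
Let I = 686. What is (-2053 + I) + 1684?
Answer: 317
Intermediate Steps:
(-2053 + I) + 1684 = (-2053 + 686) + 1684 = -1367 + 1684 = 317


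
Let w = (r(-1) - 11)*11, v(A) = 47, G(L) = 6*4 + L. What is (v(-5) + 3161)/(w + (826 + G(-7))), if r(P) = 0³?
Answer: 1604/361 ≈ 4.4432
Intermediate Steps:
G(L) = 24 + L
r(P) = 0
w = -121 (w = (0 - 11)*11 = -11*11 = -121)
(v(-5) + 3161)/(w + (826 + G(-7))) = (47 + 3161)/(-121 + (826 + (24 - 7))) = 3208/(-121 + (826 + 17)) = 3208/(-121 + 843) = 3208/722 = 3208*(1/722) = 1604/361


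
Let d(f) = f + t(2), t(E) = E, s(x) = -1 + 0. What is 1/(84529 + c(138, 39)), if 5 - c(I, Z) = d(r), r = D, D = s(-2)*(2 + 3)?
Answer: 1/84537 ≈ 1.1829e-5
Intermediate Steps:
s(x) = -1
D = -5 (D = -(2 + 3) = -1*5 = -5)
r = -5
d(f) = 2 + f (d(f) = f + 2 = 2 + f)
c(I, Z) = 8 (c(I, Z) = 5 - (2 - 5) = 5 - 1*(-3) = 5 + 3 = 8)
1/(84529 + c(138, 39)) = 1/(84529 + 8) = 1/84537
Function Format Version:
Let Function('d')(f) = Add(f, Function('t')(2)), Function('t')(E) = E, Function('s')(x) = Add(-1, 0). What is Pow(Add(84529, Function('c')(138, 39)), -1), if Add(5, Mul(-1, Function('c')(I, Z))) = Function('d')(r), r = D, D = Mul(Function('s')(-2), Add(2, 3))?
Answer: Rational(1, 84537) ≈ 1.1829e-5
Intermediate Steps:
Function('s')(x) = -1
D = -5 (D = Mul(-1, Add(2, 3)) = Mul(-1, 5) = -5)
r = -5
Function('d')(f) = Add(2, f) (Function('d')(f) = Add(f, 2) = Add(2, f))
Function('c')(I, Z) = 8 (Function('c')(I, Z) = Add(5, Mul(-1, Add(2, -5))) = Add(5, Mul(-1, -3)) = Add(5, 3) = 8)
Pow(Add(84529, Function('c')(138, 39)), -1) = Pow(Add(84529, 8), -1) = Pow(84537, -1) = Rational(1, 84537)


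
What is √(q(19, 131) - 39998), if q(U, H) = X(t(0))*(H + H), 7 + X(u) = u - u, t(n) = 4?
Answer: 6*I*√1162 ≈ 204.53*I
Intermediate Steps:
X(u) = -7 (X(u) = -7 + (u - u) = -7 + 0 = -7)
q(U, H) = -14*H (q(U, H) = -7*(H + H) = -14*H)
√(q(19, 131) - 39998) = √(-14*131 - 39998) = √(-1834 - 39998) = √(-41832) = 6*I*√1162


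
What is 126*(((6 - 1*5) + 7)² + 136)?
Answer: 25200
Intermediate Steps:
126*(((6 - 1*5) + 7)² + 136) = 126*(((6 - 5) + 7)² + 136) = 126*((1 + 7)² + 136) = 126*(8² + 136) = 126*(64 + 136) = 126*200 = 25200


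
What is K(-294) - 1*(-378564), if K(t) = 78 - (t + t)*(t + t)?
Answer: 32898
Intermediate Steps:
K(t) = 78 - 4*t**2 (K(t) = 78 - 2*t*2*t = 78 - 4*t**2)
K(-294) - 1*(-378564) = (78 - 4*(-294)**2) - 1*(-378564) = (78 - 4*86436) + 378564 = (78 - 345744) + 378564 = -345666 + 378564 = 32898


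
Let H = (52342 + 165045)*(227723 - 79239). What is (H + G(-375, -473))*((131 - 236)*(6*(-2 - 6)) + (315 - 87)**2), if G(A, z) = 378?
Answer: 1840648709902464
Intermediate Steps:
H = 32278491308 (H = 217387*148484 = 32278491308)
(H + G(-375, -473))*((131 - 236)*(6*(-2 - 6)) + (315 - 87)**2) = (32278491308 + 378)*((131 - 236)*(6*(-2 - 6)) + (315 - 87)**2) = 32278491686*(-630*(-8) + 228**2) = 32278491686*(-105*(-48) + 51984) = 32278491686*(5040 + 51984) = 32278491686*57024 = 1840648709902464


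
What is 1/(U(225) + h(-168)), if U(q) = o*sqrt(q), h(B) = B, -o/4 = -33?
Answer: 1/1812 ≈ 0.00055188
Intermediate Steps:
o = 132 (o = -4*(-33) = 132)
U(q) = 132*sqrt(q)
1/(U(225) + h(-168)) = 1/(132*sqrt(225) - 168) = 1/(132*15 - 168) = 1/(1980 - 168) = 1/1812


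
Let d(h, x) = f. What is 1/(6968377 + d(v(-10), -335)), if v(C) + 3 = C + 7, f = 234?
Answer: 1/6968611 ≈ 1.4350e-7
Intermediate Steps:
v(C) = 4 + C (v(C) = -3 + (C + 7) = -3 + (7 + C) = 4 + C)
d(h, x) = 234
1/(6968377 + d(v(-10), -335)) = 1/(6968377 + 234) = 1/6968611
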